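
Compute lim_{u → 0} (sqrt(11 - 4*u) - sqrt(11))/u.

Substitution gives 0/0. Multiply numerator and denominator by the conjugate √(11 - 4u) + √11.
The numerator becomes (11 - 4u) − 11 = -4u, so the expression simplifies to -4/(√(11 - 4u) + √11).
Letting u → 0 gives -4/(2√11) = -2*√(11)/11.

-2*√(11)/11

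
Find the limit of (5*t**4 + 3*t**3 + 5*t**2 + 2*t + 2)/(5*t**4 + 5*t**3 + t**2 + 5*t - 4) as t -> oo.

Numerator and denominator both have degree 4.
Dividing every term by t^4, all lower-order terms vanish and the limit is the ratio of leading coefficients, 5/(5) = 1.

1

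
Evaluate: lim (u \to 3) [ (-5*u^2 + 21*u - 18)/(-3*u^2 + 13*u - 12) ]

9/5

At u = 3 both the top and bottom vanish — a removable singularity. Factoring out (u - 3) from each leaves (6 - 5*u)/(4 - 3*u), which at u = 3 equals 9/5.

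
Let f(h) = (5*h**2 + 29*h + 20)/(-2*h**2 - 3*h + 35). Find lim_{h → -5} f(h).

At h = -5 both the top and bottom vanish — a removable singularity. Factoring out (h + 5) from each leaves (5*h + 4)/(7 - 2*h), which at h = -5 equals -21/17.

-21/17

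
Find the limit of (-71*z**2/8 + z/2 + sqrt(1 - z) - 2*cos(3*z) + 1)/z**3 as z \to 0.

Substitution gives 0/0 (the numerator vanishes to order 3).
Expand each term to order z^3: the coefficient of z^3 in -2·cos(3z) is 0 and in √(1 - z) is -1/16.
Lower-order terms cancel with the polynomial part, so the numerator is (-1/16)·z^3 + o(z^3), and the limit is (-1/16)/(1) = -1/16.

-1/16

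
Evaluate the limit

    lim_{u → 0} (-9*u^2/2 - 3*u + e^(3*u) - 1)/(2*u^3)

9/4

Direct substitution gives 0/0.
Apply L'Hôpital: lim (-9*u + 3*e^(3*u) - 3)/(6*u^2), still 0/0.
Apply L'Hôpital: lim (9*e^(3*u) - 9)/(12*u), still 0/0.
After 3 applications of L'Hôpital's rule the quotient is (27*e^(3*u))/(12); substituting u = 0 gives 9/4.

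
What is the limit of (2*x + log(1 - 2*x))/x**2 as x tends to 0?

Direct substitution gives 0/0.
Apply L'Hôpital: lim (2 - 2/(1 - 2*x))/(2*x), still 0/0.
After 2 applications of L'Hôpital's rule the quotient is (-4/(1 - 2*x)^2)/(2); substituting x = 0 gives -2.

-2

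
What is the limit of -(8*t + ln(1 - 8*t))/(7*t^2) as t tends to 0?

32/7

Direct substitution gives 0/0.
Apply L'Hôpital: lim (8 - 8/(1 - 8*t))/(-14*t), still 0/0.
After 2 applications of L'Hôpital's rule the quotient is (-64/(1 - 8*t)^2)/(-14); substituting t = 0 gives 32/7.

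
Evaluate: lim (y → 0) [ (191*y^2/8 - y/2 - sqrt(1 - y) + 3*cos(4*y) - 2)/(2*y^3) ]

Substitution gives 0/0; apply L'Hôpital's rule 3 times.
After differentiating numerator and denominator 3 times the quotient is (192*sin(4*y) + 3/(8*(1 - y)^(5/2)))/(12); at y = 0 this is 1/32.

1/32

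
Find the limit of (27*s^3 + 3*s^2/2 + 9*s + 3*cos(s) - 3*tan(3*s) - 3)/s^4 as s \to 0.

1/8

Substitution gives 0/0; apply L'Hôpital's rule 4 times.
After differentiating numerator and denominator 4 times the quotient is (3*cos(s) - 5832*tan(3*s)^5 - 9720*tan(3*s)^3 - 3888*tan(3*s))/(24); at s = 0 this is 1/8.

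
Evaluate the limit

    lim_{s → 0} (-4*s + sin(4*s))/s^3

Direct substitution gives 0/0.
Apply L'Hôpital: lim (4*cos(4*s) - 4)/(3*s^2), still 0/0.
Apply L'Hôpital: lim (-16*sin(4*s))/(6*s), still 0/0.
After 3 applications of L'Hôpital's rule the quotient is (-64*cos(4*s))/(6); substituting s = 0 gives -32/3.

-32/3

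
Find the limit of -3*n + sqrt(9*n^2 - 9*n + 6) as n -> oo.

-3/2

This has the form ∞ − ∞. Multiply and divide by the conjugate √(9*n^2 - 9*n + 6) + 3n.
That gives (-9n + 6) / (√(9*n^2 - 9*n + 6) + 3n).
Divide numerator and denominator by n: the limit is -9/(2·3) = -3/2.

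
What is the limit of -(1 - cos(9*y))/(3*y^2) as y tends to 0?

Substitution gives 0/0.
Use (1 − cos u)/u² → 1/2 with u = 9y: the limit is 9²/(2·(-3)) = -27/2.

-27/2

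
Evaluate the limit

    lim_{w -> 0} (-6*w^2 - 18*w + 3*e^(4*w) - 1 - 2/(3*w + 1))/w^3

Substitution gives 0/0; apply L'Hôpital's rule 3 times.
After differentiating numerator and denominator 3 times the quotient is (192*e^(4*w) + 324/(3*w + 1)^4)/(6); at w = 0 this is 86.

86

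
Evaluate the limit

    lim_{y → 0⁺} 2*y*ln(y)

This is a 0·(−∞) form. Rewrite as 2·ln(y) / y^(−1) and apply L'Hôpital:
the derivative quotient is 2·(1/y) / (−1·y^(−2)) = (-2/1)·y^1 → 0.

0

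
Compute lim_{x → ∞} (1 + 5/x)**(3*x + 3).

The base → 1 and the exponent → ∞: a 1^∞ form.
Take logarithms: (3x + 3)·ln(1 + 5/x). Since ln(1+u) ~ u for small u, this behaves like (3x)·(5/x) → 15.
So the limit is e^(15).

e^(15)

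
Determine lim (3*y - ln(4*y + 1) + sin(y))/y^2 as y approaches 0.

8

Substitution gives 0/0 (the numerator vanishes to order 2).
Expand each term to order y^2: the coefficient of y^2 in −ln(1 + 4y) is 8 and in sin(y) is 0.
Lower-order terms cancel with the polynomial part, so the numerator is (8)·y^2 + o(y^2), and the limit is (8)/(1) = 8.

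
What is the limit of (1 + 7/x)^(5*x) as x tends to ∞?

Let L be the limit and take ln: ln L = lim (5x)·ln(1 + 7/x) = lim (5x)·(7/x + O(1/x²)) = 35.
Hence L = e^(35).

e^(35)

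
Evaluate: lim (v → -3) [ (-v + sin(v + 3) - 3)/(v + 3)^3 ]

-1/6

Direct substitution gives 0/0.
Apply L'Hôpital: lim (cos(v + 3) - 1)/(3*(v + 3)^2), still 0/0.
Apply L'Hôpital: lim (-sin(v + 3))/(6*v + 18), still 0/0.
After 3 applications of L'Hôpital's rule the quotient is (-cos(v + 3))/(6); substituting v = -3 gives -1/6.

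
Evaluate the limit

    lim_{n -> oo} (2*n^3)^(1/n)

1

Base → ∞ and exponent → 0: an ∞^0 form.
Take logs: (1/n)·ln(2·n^3) = (ln 2 + 3·ln n)/n → 0.
So the limit is e^0 = 1.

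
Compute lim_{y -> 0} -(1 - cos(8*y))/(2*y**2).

-16

Substitution gives 0/0.
Use (1 − cos u)/u² → 1/2 with u = 8y: the limit is 8²/(2·(-2)) = -16.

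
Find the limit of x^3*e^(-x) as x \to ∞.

0

Write as x^3/e^{1x}, an ∞/∞ form.
Exponential growth dominates any polynomial, so repeated L'Hôpital (or the standard result) gives 0.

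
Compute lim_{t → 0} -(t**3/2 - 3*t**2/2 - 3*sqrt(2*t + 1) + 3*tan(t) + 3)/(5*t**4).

-3/8

Substitution gives 0/0 (the numerator vanishes to order 4).
Expand each term to order t^4: the coefficient of t^4 in 3·tan(t) is 0 and in -3·√(1 + 2t) is 15/8.
Lower-order terms cancel with the polynomial part, so the numerator is (15/8)·t^4 + o(t^4), and the limit is (15/8)/(-5) = -3/8.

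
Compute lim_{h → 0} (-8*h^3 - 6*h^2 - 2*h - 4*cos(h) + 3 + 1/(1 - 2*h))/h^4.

Substitution gives 0/0; apply L'Hôpital's rule 4 times.
After differentiating numerator and denominator 4 times the quotient is (-4*cos(h) - 384/(2*h - 1)^5)/(24); at h = 0 this is 95/6.

95/6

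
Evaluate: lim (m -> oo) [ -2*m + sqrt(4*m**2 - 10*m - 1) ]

An ∞ − ∞ form. Rationalising with the conjugate, the difference becomes (-10m - 1) / (√(4*m^2 - 10*m - 1) + 2m).
For large m the denominator behaves like 2·2m, so the quotient tends to -10/4 = -5/2.

-5/2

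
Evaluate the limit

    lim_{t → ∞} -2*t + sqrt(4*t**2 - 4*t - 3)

-1

An ∞ − ∞ form. Rationalising with the conjugate, the difference becomes (-4t - 3) / (√(4*t^2 - 4*t - 3) + 2t).
For large t the denominator behaves like 2·2t, so the quotient tends to -4/4 = -1.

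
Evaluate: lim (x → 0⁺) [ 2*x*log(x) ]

0

This is a 0·(−∞) form. Rewrite as 2·ln(x) / x^(−1) and apply L'Hôpital:
the derivative quotient is 2·(1/x) / (−1·x^(−2)) = (-2/1)·x^1 → 0.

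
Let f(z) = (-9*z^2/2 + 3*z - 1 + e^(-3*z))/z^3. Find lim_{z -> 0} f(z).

Direct substitution gives 0/0.
Apply L'Hôpital: lim (-9*z + 3 - 3*e^(-3*z))/(3*z^2), still 0/0.
Apply L'Hôpital: lim (-9 + 9*e^(-3*z))/(6*z), still 0/0.
After 3 applications of L'Hôpital's rule the quotient is (-27*e^(-3*z))/(6); substituting z = 0 gives -9/2.

-9/2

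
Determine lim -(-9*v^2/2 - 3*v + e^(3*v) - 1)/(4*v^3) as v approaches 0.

Direct substitution gives 0/0.
Apply L'Hôpital: lim (-9*v + 3*e^(3*v) - 3)/(-12*v^2), still 0/0.
Apply L'Hôpital: lim (9*e^(3*v) - 9)/(-24*v), still 0/0.
After 3 applications of L'Hôpital's rule the quotient is (27*e^(3*v))/(-24); substituting v = 0 gives -9/8.

-9/8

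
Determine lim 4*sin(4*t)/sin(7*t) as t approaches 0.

16/7

Substitution gives 0/0.
Divide numerator and denominator by t: sin(4t)/t → 4 and sin(7t)/t → 7, so the limit is 4·4/7 = 16/7.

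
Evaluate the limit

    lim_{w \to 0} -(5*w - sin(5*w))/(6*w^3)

Direct substitution gives 0/0.
Apply L'Hôpital: lim (5 - 5*cos(5*w))/(-18*w^2), still 0/0.
Apply L'Hôpital: lim (25*sin(5*w))/(-36*w), still 0/0.
After 3 applications of L'Hôpital's rule the quotient is (125*cos(5*w))/(-36); substituting w = 0 gives -125/36.

-125/36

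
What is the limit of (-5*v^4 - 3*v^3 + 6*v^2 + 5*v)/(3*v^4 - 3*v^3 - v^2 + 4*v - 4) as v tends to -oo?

-5/3

Numerator and denominator both have degree 4.
Dividing every term by v^4, all lower-order terms vanish and the limit is the ratio of leading coefficients, -5/(3) = -5/3.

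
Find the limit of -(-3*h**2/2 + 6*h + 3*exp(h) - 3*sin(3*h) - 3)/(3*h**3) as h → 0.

Substitution gives 0/0; apply L'Hôpital's rule 3 times.
After differentiating numerator and denominator 3 times the quotient is (3*e^(h) + 81*cos(3*h))/(-18); at h = 0 this is -14/3.

-14/3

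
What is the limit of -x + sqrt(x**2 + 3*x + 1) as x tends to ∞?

An ∞ − ∞ form. Rationalising with the conjugate, the difference becomes (3x + 1) / (√(x^2 + 3*x + 1) + x).
For large x the denominator behaves like 2·x, so the quotient tends to 3/2 = 3/2.

3/2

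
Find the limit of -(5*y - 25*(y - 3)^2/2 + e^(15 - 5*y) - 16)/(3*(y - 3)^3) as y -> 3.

Direct substitution gives 0/0.
Apply L'Hôpital: lim (-25*y - 5*e^(15 - 5*y) + 80)/(-9*(y - 3)^2), still 0/0.
Apply L'Hôpital: lim (25*e^(15 - 5*y) - 25)/(54 - 18*y), still 0/0.
After 3 applications of L'Hôpital's rule the quotient is (-125*e^(15 - 5*y))/(-18); substituting y = 3 gives 125/18.

125/18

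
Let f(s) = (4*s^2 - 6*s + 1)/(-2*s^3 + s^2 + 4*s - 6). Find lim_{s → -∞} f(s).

The denominator has degree 3 and the numerator degree 2. Dividing numerator and denominator by s^3 sends every term to 0 except the leading denominator term, so the limit is 0.

0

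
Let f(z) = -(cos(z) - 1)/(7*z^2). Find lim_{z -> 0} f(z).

1/14

Direct substitution gives 0/0.
Apply L'Hôpital: lim (-sin(z))/(-14*z), still 0/0.
After 2 applications of L'Hôpital's rule the quotient is (-cos(z))/(-14); substituting z = 0 gives 1/14.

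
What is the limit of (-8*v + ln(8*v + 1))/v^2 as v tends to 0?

Direct substitution gives 0/0.
Apply L'Hôpital: lim (-8 + 8/(8*v + 1))/(2*v), still 0/0.
After 2 applications of L'Hôpital's rule the quotient is (-64/(8*v + 1)^2)/(2); substituting v = 0 gives -32.

-32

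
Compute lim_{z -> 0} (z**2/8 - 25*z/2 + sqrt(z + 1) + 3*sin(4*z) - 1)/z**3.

-511/16

Substitution gives 0/0; apply L'Hôpital's rule 3 times.
After differentiating numerator and denominator 3 times the quotient is (-192*cos(4*z) + 3/(8*(z + 1)^(5/2)))/(6); at z = 0 this is -511/16.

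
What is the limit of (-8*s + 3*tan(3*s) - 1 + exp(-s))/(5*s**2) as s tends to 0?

1/10

Substitution gives 0/0; apply L'Hôpital's rule 2 times.
After differentiating numerator and denominator 2 times the quotient is (54*tan(3*s)/cos(3*s)^2 + e^(-s))/(10); at s = 0 this is 1/10.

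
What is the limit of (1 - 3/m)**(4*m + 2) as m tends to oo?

Write it as [(1 - 3/m)^m]^(4) · (1 - 3/m)^(2). The bracketed term tends to e^(-3) and the second factor to 1, so the limit is e^(-12).

e^(-12)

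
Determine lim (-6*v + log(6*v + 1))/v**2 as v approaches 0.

-18

Direct substitution gives 0/0.
Apply L'Hôpital: lim (-6 + 6/(6*v + 1))/(2*v), still 0/0.
After 2 applications of L'Hôpital's rule the quotient is (-36/(6*v + 1)^2)/(2); substituting v = 0 gives -18.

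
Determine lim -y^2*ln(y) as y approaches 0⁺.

0

This is a 0·(−∞) form. Rewrite as -1·ln(y) / y^(−2) and apply L'Hôpital:
the derivative quotient is -1·(1/y) / (−2·y^(−3)) = (1/2)·y^2 → 0.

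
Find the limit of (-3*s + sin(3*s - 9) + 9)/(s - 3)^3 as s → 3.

Direct substitution gives 0/0.
Apply L'Hôpital: lim (3*cos(3*s - 9) - 3)/(3*(s - 3)^2), still 0/0.
Apply L'Hôpital: lim (-9*sin(3*s - 9))/(6*s - 18), still 0/0.
After 3 applications of L'Hôpital's rule the quotient is (-27*cos(3*s - 9))/(6); substituting s = 3 gives -9/2.

-9/2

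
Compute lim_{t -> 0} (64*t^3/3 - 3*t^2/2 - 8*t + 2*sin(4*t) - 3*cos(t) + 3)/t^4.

-1/8

Substitution gives 0/0; apply L'Hôpital's rule 4 times.
After differentiating numerator and denominator 4 times the quotient is (512*sin(4*t) - 3*cos(t))/(24); at t = 0 this is -1/8.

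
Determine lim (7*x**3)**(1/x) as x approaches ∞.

Base → ∞ and exponent → 0: an ∞^0 form.
Take logs: (1/x)·ln(7·x^3) = (ln 7 + 3·ln x)/x → 0.
So the limit is e^0 = 1.

1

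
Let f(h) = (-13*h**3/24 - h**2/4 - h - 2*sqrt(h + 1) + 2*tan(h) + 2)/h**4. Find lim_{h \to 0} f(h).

5/64

Substitution gives 0/0; apply L'Hôpital's rule 4 times.
After differentiating numerator and denominator 4 times the quotient is (48*tan(h)^3/cos(h)^2 + 32*tan(h)/cos(h)^2 + 15/(8*(h + 1)^(7/2)))/(24); at h = 0 this is 5/64.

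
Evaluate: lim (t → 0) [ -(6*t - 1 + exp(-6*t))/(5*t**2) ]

Direct substitution gives 0/0.
Apply L'Hôpital: lim (6 - 6*e^(-6*t))/(-10*t), still 0/0.
After 2 applications of L'Hôpital's rule the quotient is (36*e^(-6*t))/(-10); substituting t = 0 gives -18/5.

-18/5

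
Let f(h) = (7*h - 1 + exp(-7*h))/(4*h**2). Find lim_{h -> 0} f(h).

49/8

Direct substitution gives 0/0.
Apply L'Hôpital: lim (7 - 7*e^(-7*h))/(8*h), still 0/0.
After 2 applications of L'Hôpital's rule the quotient is (49*e^(-7*h))/(8); substituting h = 0 gives 49/8.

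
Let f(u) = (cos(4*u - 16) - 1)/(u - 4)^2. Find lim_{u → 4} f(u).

-8

Direct substitution gives 0/0.
Apply L'Hôpital: lim (-4*sin(4*u - 16))/(2*u - 8), still 0/0.
After 2 applications of L'Hôpital's rule the quotient is (-16*cos(4*u - 16))/(2); substituting u = 4 gives -8.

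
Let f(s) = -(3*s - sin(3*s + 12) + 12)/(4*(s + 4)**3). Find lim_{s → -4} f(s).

Direct substitution gives 0/0.
Apply L'Hôpital: lim (3 - 3*cos(3*s + 12))/(-12*(s + 4)^2), still 0/0.
Apply L'Hôpital: lim (9*sin(3*s + 12))/(-24*s - 96), still 0/0.
After 3 applications of L'Hôpital's rule the quotient is (27*cos(3*s + 12))/(-24); substituting s = -4 gives -9/8.

-9/8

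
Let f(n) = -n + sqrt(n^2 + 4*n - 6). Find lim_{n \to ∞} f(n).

This has the form ∞ − ∞. Multiply and divide by the conjugate √(n^2 + 4*n - 6) + n.
That gives (4n - 6) / (√(n^2 + 4*n - 6) + n).
Divide numerator and denominator by n: the limit is 4/(2·1) = 2.

2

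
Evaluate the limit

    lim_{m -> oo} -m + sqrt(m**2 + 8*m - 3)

4

This has the form ∞ − ∞. Multiply and divide by the conjugate √(m^2 + 8*m - 3) + m.
That gives (8m - 3) / (√(m^2 + 8*m - 3) + m).
Divide numerator and denominator by m: the limit is 8/(2·1) = 4.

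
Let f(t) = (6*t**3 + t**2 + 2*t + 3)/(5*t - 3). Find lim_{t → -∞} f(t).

The numerator has higher degree (3 > 1); the quotient behaves like (6/(5))·t^2 for large |t|.
As t → −∞ this diverges to ∞.

∞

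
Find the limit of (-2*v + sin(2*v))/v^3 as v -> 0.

-4/3

Direct substitution gives 0/0.
Apply L'Hôpital: lim (2*cos(2*v) - 2)/(3*v^2), still 0/0.
Apply L'Hôpital: lim (-4*sin(2*v))/(6*v), still 0/0.
After 3 applications of L'Hôpital's rule the quotient is (-8*cos(2*v))/(6); substituting v = 0 gives -4/3.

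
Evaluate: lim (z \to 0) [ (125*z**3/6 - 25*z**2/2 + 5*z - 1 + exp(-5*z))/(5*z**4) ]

125/24

Direct substitution gives 0/0.
Apply L'Hôpital: lim (125*z^2/2 - 25*z + 5 - 5*e^(-5*z))/(20*z^3), still 0/0.
Apply L'Hôpital: lim (125*z - 25 + 25*e^(-5*z))/(60*z^2), still 0/0.
Apply L'Hôpital: lim (125 - 125*e^(-5*z))/(120*z), still 0/0.
After 4 applications of L'Hôpital's rule the quotient is (625*e^(-5*z))/(120); substituting z = 0 gives 125/24.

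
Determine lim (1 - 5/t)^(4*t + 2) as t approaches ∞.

Let L be the limit and take ln: ln L = lim (4t + 2)·ln(1 - 5/t) = lim (4t + 2)·(-5/t + O(1/t²)) = -20.
Hence L = e^(-20).

e^(-20)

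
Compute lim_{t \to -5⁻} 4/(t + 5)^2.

∞

As t → -5⁻, (t + 5) → 0⁻, so (t + 5)^2 → 0⁺ and 4/(t + 5)^2 → ∞.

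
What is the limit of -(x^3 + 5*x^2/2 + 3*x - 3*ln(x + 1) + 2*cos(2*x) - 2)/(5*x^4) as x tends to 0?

-5/12

Substitution gives 0/0; apply L'Hôpital's rule 4 times.
After differentiating numerator and denominator 4 times the quotient is (32*cos(2*x) + 18/(x + 1)^4)/(-120); at x = 0 this is -5/12.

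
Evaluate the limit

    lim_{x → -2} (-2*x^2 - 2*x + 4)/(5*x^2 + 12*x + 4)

Since x = -2 makes numerator and denominator zero, (x + 2) divides both.
Cancelling it gives (2 - 2*x)/(5*x + 2); now plug in x = -2 to get -3/4.

-3/4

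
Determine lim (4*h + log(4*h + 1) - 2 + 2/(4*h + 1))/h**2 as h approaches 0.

Substitution gives 0/0 (the numerator vanishes to order 2).
Expand each term to order h^2: the coefficient of h^2 in ln(1 + 4h) is -8 and in 2·1/(1 + 4h) is 32.
Lower-order terms cancel with the polynomial part, so the numerator is (24)·h^2 + o(h^2), and the limit is (24)/(1) = 24.

24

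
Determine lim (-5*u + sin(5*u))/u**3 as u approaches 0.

Direct substitution gives 0/0.
Apply L'Hôpital: lim (5*cos(5*u) - 5)/(3*u^2), still 0/0.
Apply L'Hôpital: lim (-25*sin(5*u))/(6*u), still 0/0.
After 3 applications of L'Hôpital's rule the quotient is (-125*cos(5*u))/(6); substituting u = 0 gives -125/6.

-125/6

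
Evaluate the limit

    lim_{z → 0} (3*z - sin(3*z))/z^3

Direct substitution gives 0/0.
Apply L'Hôpital: lim (3 - 3*cos(3*z))/(3*z^2), still 0/0.
Apply L'Hôpital: lim (9*sin(3*z))/(6*z), still 0/0.
After 3 applications of L'Hôpital's rule the quotient is (27*cos(3*z))/(6); substituting z = 0 gives 9/2.

9/2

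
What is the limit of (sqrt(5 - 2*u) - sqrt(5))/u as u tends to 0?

-√(5)/5

A 0/0 form; rationalise with √(5 - 2u) + √5. This collapses the numerator to -2u, leaving -2/(√(5 - 2u) + √5) → -2/(2√5) = -√(5)/5.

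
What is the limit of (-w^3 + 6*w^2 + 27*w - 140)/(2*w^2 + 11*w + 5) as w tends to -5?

Direct substitution gives 0/0, so factor. Both numerator and denominator have (w + 5) as a factor.
After cancelling, the expression reduces to (-w^2 + 11*w - 28)/(2*w + 1).
Substituting w = -5 gives 12.

12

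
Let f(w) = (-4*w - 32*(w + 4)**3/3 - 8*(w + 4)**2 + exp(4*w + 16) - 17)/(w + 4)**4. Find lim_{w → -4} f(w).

32/3

Direct substitution gives 0/0.
Apply L'Hôpital: lim (-16*w - 32*(w + 4)^2 + 4*e^(4*w + 16) - 68)/(4*(w + 4)^3), still 0/0.
Apply L'Hôpital: lim (-64*w + 16*e^(4*w + 16) - 272)/(12*(w + 4)^2), still 0/0.
Apply L'Hôpital: lim (64*e^(4*w + 16) - 64)/(24*w + 96), still 0/0.
After 4 applications of L'Hôpital's rule the quotient is (256*e^(4*w + 16))/(24); substituting w = -4 gives 32/3.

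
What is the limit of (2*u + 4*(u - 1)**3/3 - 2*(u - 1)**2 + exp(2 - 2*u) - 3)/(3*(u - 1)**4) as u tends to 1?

Direct substitution gives 0/0.
Apply L'Hôpital: lim (-4*u + 4*(u - 1)^2 - 2*e^(2 - 2*u) + 6)/(12*(u - 1)^3), still 0/0.
Apply L'Hôpital: lim (8*u + 4*e^(2 - 2*u) - 12)/(36*(u - 1)^2), still 0/0.
Apply L'Hôpital: lim (8 - 8*e^(2 - 2*u))/(72*u - 72), still 0/0.
After 4 applications of L'Hôpital's rule the quotient is (16*e^(2 - 2*u))/(72); substituting u = 1 gives 2/9.

2/9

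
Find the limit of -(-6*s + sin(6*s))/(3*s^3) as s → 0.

12

Direct substitution gives 0/0.
Apply L'Hôpital: lim (6*cos(6*s) - 6)/(-9*s^2), still 0/0.
Apply L'Hôpital: lim (-36*sin(6*s))/(-18*s), still 0/0.
After 3 applications of L'Hôpital's rule the quotient is (-216*cos(6*s))/(-18); substituting s = 0 gives 12.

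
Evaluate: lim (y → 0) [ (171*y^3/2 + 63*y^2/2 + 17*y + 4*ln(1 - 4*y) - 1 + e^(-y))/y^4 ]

-6143/24

Substitution gives 0/0; apply L'Hôpital's rule 4 times.
After differentiating numerator and denominator 4 times the quotient is (e^(-y) - 6144/(4*y - 1)^4)/(24); at y = 0 this is -6143/24.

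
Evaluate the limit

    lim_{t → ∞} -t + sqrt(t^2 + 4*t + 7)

An ∞ − ∞ form. Rationalising with the conjugate, the difference becomes (4t + 7) / (√(t^2 + 4*t + 7) + t).
For large t the denominator behaves like 2·t, so the quotient tends to 4/2 = 2.

2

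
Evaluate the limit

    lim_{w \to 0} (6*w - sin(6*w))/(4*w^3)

9

Direct substitution gives 0/0.
Apply L'Hôpital: lim (6 - 6*cos(6*w))/(12*w^2), still 0/0.
Apply L'Hôpital: lim (36*sin(6*w))/(24*w), still 0/0.
After 3 applications of L'Hôpital's rule the quotient is (216*cos(6*w))/(24); substituting w = 0 gives 9.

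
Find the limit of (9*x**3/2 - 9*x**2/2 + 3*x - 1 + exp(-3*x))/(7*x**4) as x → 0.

Direct substitution gives 0/0.
Apply L'Hôpital: lim (27*x^2/2 - 9*x + 3 - 3*e^(-3*x))/(28*x^3), still 0/0.
Apply L'Hôpital: lim (27*x - 9 + 9*e^(-3*x))/(84*x^2), still 0/0.
Apply L'Hôpital: lim (27 - 27*e^(-3*x))/(168*x), still 0/0.
After 4 applications of L'Hôpital's rule the quotient is (81*e^(-3*x))/(168); substituting x = 0 gives 27/56.

27/56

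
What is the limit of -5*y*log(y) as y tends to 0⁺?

0

This is a 0·(−∞) form. Rewrite as -5·ln(y) / y^(−1) and apply L'Hôpital:
the derivative quotient is -5·(1/y) / (−1·y^(−2)) = (5/1)·y^1 → 0.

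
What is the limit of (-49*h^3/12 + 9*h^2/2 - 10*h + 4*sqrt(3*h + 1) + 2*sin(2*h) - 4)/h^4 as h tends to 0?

Substitution gives 0/0 (the numerator vanishes to order 4).
Expand each term to order h^4: the coefficient of h^4 in 2·sin(2h) is 0 and in 4·√(1 + 3h) is -405/32.
Lower-order terms cancel with the polynomial part, so the numerator is (-405/32)·h^4 + o(h^4), and the limit is (-405/32)/(1) = -405/32.

-405/32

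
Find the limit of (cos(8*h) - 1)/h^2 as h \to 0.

Direct substitution gives 0/0.
Apply L'Hôpital: lim (-8*sin(8*h))/(2*h), still 0/0.
After 2 applications of L'Hôpital's rule the quotient is (-64*cos(8*h))/(2); substituting h = 0 gives -32.

-32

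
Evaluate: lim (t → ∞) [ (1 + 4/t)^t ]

Write it as [(1 + 4/t)^t]^(1) · (1 + 4/t)^(0). The bracketed term tends to e^(4) and the second factor to 1, so the limit is e^(4).

e^(4)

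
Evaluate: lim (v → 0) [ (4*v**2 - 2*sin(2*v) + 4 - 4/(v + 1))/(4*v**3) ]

5/3

Substitution gives 0/0; apply L'Hôpital's rule 3 times.
After differentiating numerator and denominator 3 times the quotient is (16*cos(2*v) + 24/(v + 1)^4)/(24); at v = 0 this is 5/3.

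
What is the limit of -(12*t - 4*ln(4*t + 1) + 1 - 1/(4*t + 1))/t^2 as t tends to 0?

Substitution gives 0/0; apply L'Hôpital's rule 2 times.
After differentiating numerator and denominator 2 times the quotient is (32*(8*t + 1)/(4*t + 1)^3)/(-2); at t = 0 this is -16.

-16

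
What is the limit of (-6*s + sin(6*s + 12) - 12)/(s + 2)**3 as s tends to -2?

-36

Direct substitution gives 0/0.
Apply L'Hôpital: lim (6*cos(6*s + 12) - 6)/(3*(s + 2)^2), still 0/0.
Apply L'Hôpital: lim (-36*sin(6*s + 12))/(6*s + 12), still 0/0.
After 3 applications of L'Hôpital's rule the quotient is (-216*cos(6*s + 12))/(6); substituting s = -2 gives -36.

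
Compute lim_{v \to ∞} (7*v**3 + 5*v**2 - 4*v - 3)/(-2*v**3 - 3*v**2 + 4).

-7/2

Numerator and denominator both have degree 3.
Dividing every term by v^3, all lower-order terms vanish and the limit is the ratio of leading coefficients, 7/(-2) = -7/2.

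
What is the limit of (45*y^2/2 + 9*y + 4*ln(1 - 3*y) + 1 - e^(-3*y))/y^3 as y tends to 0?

Substitution gives 0/0; apply L'Hôpital's rule 3 times.
After differentiating numerator and denominator 3 times the quotient is (27*e^(-3*y) + 216/(3*y - 1)^3)/(6); at y = 0 this is -63/2.

-63/2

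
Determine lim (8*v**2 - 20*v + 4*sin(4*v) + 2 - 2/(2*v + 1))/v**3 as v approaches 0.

Substitution gives 0/0 (the numerator vanishes to order 3).
Expand each term to order v^3: the coefficient of v^3 in 4·sin(4v) is -128/3 and in -2·1/(1 + 2v) is 16.
Lower-order terms cancel with the polynomial part, so the numerator is (-80/3)·v^3 + o(v^3), and the limit is (-80/3)/(1) = -80/3.

-80/3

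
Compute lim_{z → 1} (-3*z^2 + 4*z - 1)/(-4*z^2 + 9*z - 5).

At z = 1 both the top and bottom vanish — a removable singularity. Factoring out (z - 1) from each leaves (1 - 3*z)/(5 - 4*z), which at z = 1 equals -2.

-2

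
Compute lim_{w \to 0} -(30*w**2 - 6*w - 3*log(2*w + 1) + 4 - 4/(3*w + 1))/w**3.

-100

Substitution gives 0/0; apply L'Hôpital's rule 3 times.
After differentiating numerator and denominator 3 times the quotient is (648/(3*w + 1)^4 - 48/(2*w + 1)^3)/(-6); at w = 0 this is -100.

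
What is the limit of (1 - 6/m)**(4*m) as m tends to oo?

e^(-24)

Let L be the limit and take ln: ln L = lim (4m)·ln(1 - 6/m) = lim (4m)·(-6/m + O(1/m²)) = -24.
Hence L = e^(-24).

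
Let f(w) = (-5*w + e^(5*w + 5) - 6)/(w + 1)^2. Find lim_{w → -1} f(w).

Direct substitution gives 0/0.
Apply L'Hôpital: lim (5*e^(5*w + 5) - 5)/(2*w + 2), still 0/0.
After 2 applications of L'Hôpital's rule the quotient is (25*e^(5*w + 5))/(2); substituting w = -1 gives 25/2.

25/2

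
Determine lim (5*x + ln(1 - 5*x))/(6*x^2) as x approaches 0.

-25/12

Direct substitution gives 0/0.
Apply L'Hôpital: lim (5 - 5/(1 - 5*x))/(12*x), still 0/0.
After 2 applications of L'Hôpital's rule the quotient is (-25/(1 - 5*x)^2)/(12); substituting x = 0 gives -25/12.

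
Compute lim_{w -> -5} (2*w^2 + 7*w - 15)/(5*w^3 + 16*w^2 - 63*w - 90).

Since w = -5 makes numerator and denominator zero, (w + 5) divides both.
Cancelling it gives (2*w - 3)/(5*w^2 - 9*w - 18); now plug in w = -5 to get -13/152.

-13/152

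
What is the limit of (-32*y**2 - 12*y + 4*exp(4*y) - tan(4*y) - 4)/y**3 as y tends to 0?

64/3

Substitution gives 0/0 (the numerator vanishes to order 3).
Expand each term to order y^3: the coefficient of y^3 in 4·e^(4y) is 128/3 and in −tan(4y) is -64/3.
Lower-order terms cancel with the polynomial part, so the numerator is (64/3)·y^3 + o(y^3), and the limit is (64/3)/(1) = 64/3.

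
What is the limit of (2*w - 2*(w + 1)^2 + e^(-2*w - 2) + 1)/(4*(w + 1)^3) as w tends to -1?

Direct substitution gives 0/0.
Apply L'Hôpital: lim (-4*w - 2*e^(-2*w - 2) - 2)/(12*(w + 1)^2), still 0/0.
Apply L'Hôpital: lim (4*e^(-2*w - 2) - 4)/(24*w + 24), still 0/0.
After 3 applications of L'Hôpital's rule the quotient is (-8*e^(-2*w - 2))/(24); substituting w = -1 gives -1/3.

-1/3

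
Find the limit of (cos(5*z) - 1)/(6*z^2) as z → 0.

-25/12

Direct substitution gives 0/0.
Apply L'Hôpital: lim (-5*sin(5*z))/(12*z), still 0/0.
After 2 applications of L'Hôpital's rule the quotient is (-25*cos(5*z))/(12); substituting z = 0 gives -25/12.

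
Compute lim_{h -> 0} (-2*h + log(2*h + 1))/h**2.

Direct substitution gives 0/0.
Apply L'Hôpital: lim (-2 + 2/(2*h + 1))/(2*h), still 0/0.
After 2 applications of L'Hôpital's rule the quotient is (-4/(2*h + 1)^2)/(2); substituting h = 0 gives -2.

-2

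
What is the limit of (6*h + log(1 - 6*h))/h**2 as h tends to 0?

-18

Direct substitution gives 0/0.
Apply L'Hôpital: lim (6 - 6/(1 - 6*h))/(2*h), still 0/0.
After 2 applications of L'Hôpital's rule the quotient is (-36/(1 - 6*h)^2)/(2); substituting h = 0 gives -18.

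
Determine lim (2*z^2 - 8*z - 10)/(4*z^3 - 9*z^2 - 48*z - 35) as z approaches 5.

2/27

At z = 5 both the top and bottom vanish — a removable singularity. Factoring out (z - 5) from each leaves (2*z + 2)/(4*z^2 + 11*z + 7), which at z = 5 equals 2/27.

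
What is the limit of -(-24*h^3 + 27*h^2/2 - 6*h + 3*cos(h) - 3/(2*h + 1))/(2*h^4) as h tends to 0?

Substitution gives 0/0 (the numerator vanishes to order 4).
Expand each term to order h^4: the coefficient of h^4 in -3·1/(1 + 2h) is -48 and in 3·cos(h) is 1/8.
Lower-order terms cancel with the polynomial part, so the numerator is (-383/8)·h^4 + o(h^4), and the limit is (-383/8)/(-2) = 383/16.

383/16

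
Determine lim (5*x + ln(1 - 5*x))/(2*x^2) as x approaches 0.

-25/4

Direct substitution gives 0/0.
Apply L'Hôpital: lim (5 - 5/(1 - 5*x))/(4*x), still 0/0.
After 2 applications of L'Hôpital's rule the quotient is (-25/(1 - 5*x)^2)/(4); substituting x = 0 gives -25/4.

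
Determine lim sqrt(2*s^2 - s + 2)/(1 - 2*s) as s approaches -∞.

For large |s|, √(2*s^2 - s + 2) ≈ √2·|s| and the denominator ≈ -2s.
Since s → −∞, |s| = −s, giving −√2/(-2) = √(2)/2.

√(2)/2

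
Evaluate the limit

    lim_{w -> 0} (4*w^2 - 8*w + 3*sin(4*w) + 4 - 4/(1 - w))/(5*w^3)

Substitution gives 0/0 (the numerator vanishes to order 3).
Expand each term to order w^3: the coefficient of w^3 in -4·1/(1 - w) is -4 and in 3·sin(4w) is -32.
Lower-order terms cancel with the polynomial part, so the numerator is (-36)·w^3 + o(w^3), and the limit is (-36)/(5) = -36/5.

-36/5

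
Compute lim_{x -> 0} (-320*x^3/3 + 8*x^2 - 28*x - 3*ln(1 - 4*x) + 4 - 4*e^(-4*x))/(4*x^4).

Substitution gives 0/0; apply L'Hôpital's rule 4 times.
After differentiating numerator and denominator 4 times the quotient is (-1024*e^(-4*x) + 4608/(4*x - 1)^4)/(96); at x = 0 this is 112/3.

112/3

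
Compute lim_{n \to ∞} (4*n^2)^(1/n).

Base → ∞ and exponent → 0: an ∞^0 form.
Take logs: (1/n)·ln(4·n^2) = (ln 4 + 2·ln n)/n → 0.
So the limit is e^0 = 1.

1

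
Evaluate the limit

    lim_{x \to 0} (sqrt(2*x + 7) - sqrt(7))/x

√(7)/7

Substitution gives 0/0. Multiply numerator and denominator by the conjugate √(7 + 2x) + √7.
The numerator becomes (7 + 2x) − 7 = 2x, so the expression simplifies to 2/(√(7 + 2x) + √7).
Letting x → 0 gives 2/(2√7) = √(7)/7.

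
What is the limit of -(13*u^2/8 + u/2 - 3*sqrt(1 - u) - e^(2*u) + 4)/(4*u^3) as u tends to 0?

55/192

Substitution gives 0/0 (the numerator vanishes to order 3).
Expand each term to order u^3: the coefficient of u^3 in -3·√(1 - u) is 3/16 and in −e^(2u) is -4/3.
Lower-order terms cancel with the polynomial part, so the numerator is (-55/48)·u^3 + o(u^3), and the limit is (-55/48)/(-4) = 55/192.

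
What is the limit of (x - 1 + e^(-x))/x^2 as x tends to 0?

Direct substitution gives 0/0.
Apply L'Hôpital: lim (1 - e^(-x))/(2*x), still 0/0.
After 2 applications of L'Hôpital's rule the quotient is (e^(-x))/(2); substituting x = 0 gives 1/2.

1/2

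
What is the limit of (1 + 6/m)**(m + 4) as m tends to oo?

Let L be the limit and take ln: ln L = lim (m + 4)·ln(1 + 6/m) = lim (m + 4)·(6/m + O(1/m²)) = 6.
Hence L = e^(6).

e^(6)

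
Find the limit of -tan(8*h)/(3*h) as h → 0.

-8/3

Substitution gives 0/0.
Since tan(u)/u → 1 as u → 0, tan(8h)/(8h) → 1 and the limit is 8/(-3) = -8/3.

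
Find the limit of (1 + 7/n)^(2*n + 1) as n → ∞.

Write it as [(1 + 7/n)^n]^(2) · (1 + 7/n)^(1). The bracketed term tends to e^(7) and the second factor to 1, so the limit is e^(14).

e^(14)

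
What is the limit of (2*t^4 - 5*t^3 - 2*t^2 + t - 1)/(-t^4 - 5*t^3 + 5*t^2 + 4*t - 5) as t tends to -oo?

-2

Numerator and denominator both have degree 4.
Dividing every term by t^4, all lower-order terms vanish and the limit is the ratio of leading coefficients, 2/(-1) = -2.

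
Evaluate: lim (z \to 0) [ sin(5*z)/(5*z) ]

Substitution gives 0/0.
Write it as (5/5)·sin(5z)/(5z); since sin(u)/u → 1, the limit is 1.

1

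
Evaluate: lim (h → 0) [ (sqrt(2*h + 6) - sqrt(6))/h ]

A 0/0 form; rationalise with √(6 + 2h) + √6. This collapses the numerator to 2h, leaving 2/(√(6 + 2h) + √6) → 2/(2√6) = √(6)/6.

√(6)/6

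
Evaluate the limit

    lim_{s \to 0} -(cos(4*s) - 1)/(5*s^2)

Direct substitution gives 0/0.
Apply L'Hôpital: lim (-4*sin(4*s))/(-10*s), still 0/0.
After 2 applications of L'Hôpital's rule the quotient is (-16*cos(4*s))/(-10); substituting s = 0 gives 8/5.

8/5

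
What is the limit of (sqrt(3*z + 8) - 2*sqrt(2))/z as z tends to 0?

3*√(2)/8

Substitution gives 0/0. Multiply numerator and denominator by the conjugate √(8 + 3z) + √8.
The numerator becomes (8 + 3z) − 8 = 3z, so the expression simplifies to 3/(√(8 + 3z) + √8).
Letting z → 0 gives 3/(2√8) = 3*√(2)/8.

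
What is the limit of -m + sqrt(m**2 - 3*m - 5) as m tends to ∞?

An ∞ − ∞ form. Rationalising with the conjugate, the difference becomes (-3m - 5) / (√(m^2 - 3*m - 5) + m).
For large m the denominator behaves like 2·m, so the quotient tends to -3/2 = -3/2.

-3/2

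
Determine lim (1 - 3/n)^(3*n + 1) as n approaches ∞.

Write it as [(1 - 3/n)^n]^(3) · (1 - 3/n)^(1). The bracketed term tends to e^(-3) and the second factor to 1, so the limit is e^(-9).

e^(-9)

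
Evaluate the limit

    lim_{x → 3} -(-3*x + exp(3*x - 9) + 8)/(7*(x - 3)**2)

Direct substitution gives 0/0.
Apply L'Hôpital: lim (3*e^(3*x - 9) - 3)/(42 - 14*x), still 0/0.
After 2 applications of L'Hôpital's rule the quotient is (9*e^(3*x - 9))/(-14); substituting x = 3 gives -9/14.

-9/14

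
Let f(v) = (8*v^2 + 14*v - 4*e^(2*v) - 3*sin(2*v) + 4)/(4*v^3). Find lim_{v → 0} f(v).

-1/3

Substitution gives 0/0 (the numerator vanishes to order 3).
Expand each term to order v^3: the coefficient of v^3 in -3·sin(2v) is 4 and in -4·e^(2v) is -16/3.
Lower-order terms cancel with the polynomial part, so the numerator is (-4/3)·v^3 + o(v^3), and the limit is (-4/3)/(4) = -1/3.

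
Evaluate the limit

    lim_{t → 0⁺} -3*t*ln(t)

0

This is a 0·(−∞) form. Rewrite as -3·ln(t) / t^(−1) and apply L'Hôpital:
the derivative quotient is -3·(1/t) / (−1·t^(−2)) = (3/1)·t^1 → 0.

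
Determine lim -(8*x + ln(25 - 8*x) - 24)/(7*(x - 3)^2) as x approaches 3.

32/7

Direct substitution gives 0/0.
Apply L'Hôpital: lim (8 - 8/(25 - 8*x))/(42 - 14*x), still 0/0.
After 2 applications of L'Hôpital's rule the quotient is (-64/(25 - 8*x)^2)/(-14); substituting x = 3 gives 32/7.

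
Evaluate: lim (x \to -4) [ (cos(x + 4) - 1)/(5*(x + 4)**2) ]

-1/10

Direct substitution gives 0/0.
Apply L'Hôpital: lim (-sin(x + 4))/(10*x + 40), still 0/0.
After 2 applications of L'Hôpital's rule the quotient is (-cos(x + 4))/(10); substituting x = -4 gives -1/10.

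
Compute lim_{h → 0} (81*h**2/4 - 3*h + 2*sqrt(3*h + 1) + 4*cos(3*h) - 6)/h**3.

27/8

Substitution gives 0/0 (the numerator vanishes to order 3).
Expand each term to order h^3: the coefficient of h^3 in 4·cos(3h) is 0 and in 2·√(1 + 3h) is 27/8.
Lower-order terms cancel with the polynomial part, so the numerator is (27/8)·h^3 + o(h^3), and the limit is (27/8)/(1) = 27/8.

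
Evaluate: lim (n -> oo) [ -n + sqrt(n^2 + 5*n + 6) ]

This has the form ∞ − ∞. Multiply and divide by the conjugate √(n^2 + 5*n + 6) + n.
That gives (5n + 6) / (√(n^2 + 5*n + 6) + n).
Divide numerator and denominator by n: the limit is 5/(2·1) = 5/2.

5/2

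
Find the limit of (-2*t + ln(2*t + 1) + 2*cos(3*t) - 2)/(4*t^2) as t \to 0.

-11/4

Substitution gives 0/0 (the numerator vanishes to order 2).
Expand each term to order t^2: the coefficient of t^2 in 2·cos(3t) is -9 and in ln(1 + 2t) is -2.
Lower-order terms cancel with the polynomial part, so the numerator is (-11)·t^2 + o(t^2), and the limit is (-11)/(4) = -11/4.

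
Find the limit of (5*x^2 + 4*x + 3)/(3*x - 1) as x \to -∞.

The numerator has higher degree (2 > 1); the quotient behaves like (5/(3))·x^1 for large |x|.
As x → −∞ this diverges to -∞.

-∞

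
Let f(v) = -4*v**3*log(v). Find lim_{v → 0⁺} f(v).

0

This is a 0·(−∞) form. Rewrite as -4·ln(v) / v^(−3) and apply L'Hôpital:
the derivative quotient is -4·(1/v) / (−3·v^(−4)) = (4/3)·v^3 → 0.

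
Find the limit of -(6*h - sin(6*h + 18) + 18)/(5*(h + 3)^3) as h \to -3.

-36/5

Direct substitution gives 0/0.
Apply L'Hôpital: lim (6 - 6*cos(6*h + 18))/(-15*(h + 3)^2), still 0/0.
Apply L'Hôpital: lim (36*sin(6*h + 18))/(-30*h - 90), still 0/0.
After 3 applications of L'Hôpital's rule the quotient is (216*cos(6*h + 18))/(-30); substituting h = -3 gives -36/5.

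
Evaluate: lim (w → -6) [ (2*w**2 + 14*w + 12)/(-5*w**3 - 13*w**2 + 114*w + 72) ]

At w = -6 both the top and bottom vanish — a removable singularity. Factoring out (w + 6) from each leaves (2*w + 2)/(-5*w^2 + 17*w + 12), which at w = -6 equals 1/27.

1/27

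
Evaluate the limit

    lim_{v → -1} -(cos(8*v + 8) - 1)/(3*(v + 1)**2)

32/3

Direct substitution gives 0/0.
Apply L'Hôpital: lim (-8*sin(8*v + 8))/(-6*v - 6), still 0/0.
After 2 applications of L'Hôpital's rule the quotient is (-64*cos(8*v + 8))/(-6); substituting v = -1 gives 32/3.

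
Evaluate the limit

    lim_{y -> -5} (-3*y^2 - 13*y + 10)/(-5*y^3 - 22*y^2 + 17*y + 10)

-17/138

Since y = -5 makes numerator and denominator zero, (y + 5) divides both.
Cancelling it gives (2 - 3*y)/(-5*y^2 + 3*y + 2); now plug in y = -5 to get -17/138.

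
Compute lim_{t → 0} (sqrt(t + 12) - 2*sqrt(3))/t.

√(3)/12

A 0/0 form; rationalise with √(12 + t) + √12. This collapses the numerator to t, leaving 1/(√(12 + t) + √12) → 1/(2√12) = √(3)/12.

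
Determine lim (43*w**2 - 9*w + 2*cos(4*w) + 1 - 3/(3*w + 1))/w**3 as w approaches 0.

Substitution gives 0/0 (the numerator vanishes to order 3).
Expand each term to order w^3: the coefficient of w^3 in -3·1/(1 + 3w) is 81 and in 2·cos(4w) is 0.
Lower-order terms cancel with the polynomial part, so the numerator is (81)·w^3 + o(w^3), and the limit is (81)/(1) = 81.

81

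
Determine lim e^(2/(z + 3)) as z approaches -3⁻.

As z → -3⁻, 2/(z + 3) → −∞, so e^(2/(z + 3)) → 0.

0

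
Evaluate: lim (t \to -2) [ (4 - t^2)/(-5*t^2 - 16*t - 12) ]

1

Since t = -2 makes numerator and denominator zero, (t + 2) divides both.
Cancelling it gives (2 - t)/(-5*t - 6); now plug in t = -2 to get 1.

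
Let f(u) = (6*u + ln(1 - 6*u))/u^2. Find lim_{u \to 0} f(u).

Direct substitution gives 0/0.
Apply L'Hôpital: lim (6 - 6/(1 - 6*u))/(2*u), still 0/0.
After 2 applications of L'Hôpital's rule the quotient is (-36/(1 - 6*u)^2)/(2); substituting u = 0 gives -18.

-18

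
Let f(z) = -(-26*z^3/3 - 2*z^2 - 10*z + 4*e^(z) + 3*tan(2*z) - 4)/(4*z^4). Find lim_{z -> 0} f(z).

-1/24

Substitution gives 0/0; apply L'Hôpital's rule 4 times.
After differentiating numerator and denominator 4 times the quotient is (4*e^(z) + 1152*tan(2*z)^5 + 1920*tan(2*z)^3 + 768*tan(2*z))/(-96); at z = 0 this is -1/24.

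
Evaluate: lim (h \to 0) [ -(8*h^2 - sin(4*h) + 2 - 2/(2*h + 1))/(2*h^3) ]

-40/3

Substitution gives 0/0; apply L'Hôpital's rule 3 times.
After differentiating numerator and denominator 3 times the quotient is (64*cos(4*h) + 96/(2*h + 1)^4)/(-12); at h = 0 this is -40/3.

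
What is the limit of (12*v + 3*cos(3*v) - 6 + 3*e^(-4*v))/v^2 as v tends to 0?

Substitution gives 0/0; apply L'Hôpital's rule 2 times.
After differentiating numerator and denominator 2 times the quotient is (-27*cos(3*v) + 48*e^(-4*v))/(2); at v = 0 this is 21/2.

21/2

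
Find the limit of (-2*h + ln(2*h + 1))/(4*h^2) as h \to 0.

Direct substitution gives 0/0.
Apply L'Hôpital: lim (-2 + 2/(2*h + 1))/(8*h), still 0/0.
After 2 applications of L'Hôpital's rule the quotient is (-4/(2*h + 1)^2)/(8); substituting h = 0 gives -1/2.

-1/2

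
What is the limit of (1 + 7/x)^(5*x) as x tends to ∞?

e^(35)

The base → 1 and the exponent → ∞: a 1^∞ form.
Take logarithms: (5x)·ln(1 + 7/x). Since ln(1+u) ~ u for small u, this behaves like (5x)·(7/x) → 35.
So the limit is e^(35).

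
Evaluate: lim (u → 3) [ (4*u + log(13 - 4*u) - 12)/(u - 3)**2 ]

-8

Direct substitution gives 0/0.
Apply L'Hôpital: lim (4 - 4/(13 - 4*u))/(2*u - 6), still 0/0.
After 2 applications of L'Hôpital's rule the quotient is (-16/(13 - 4*u)^2)/(2); substituting u = 3 gives -8.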